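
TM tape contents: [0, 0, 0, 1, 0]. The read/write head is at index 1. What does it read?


Tape: [0, 0, 0, 1, 0]
Positions: 0 1 2 3 4
Values:    0 0 0 1 0
Head at position 1
tape[1] = 0

0


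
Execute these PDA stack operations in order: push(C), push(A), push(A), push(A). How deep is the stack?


Tracing stack operations:
  push(C) -> stack = [C], depth=1
  push(A) -> stack = [C,A], depth=2
  push(A) -> stack = [C,A,A], depth=3
  push(A) -> stack = [C,A,A,A], depth=4
Final depth = 4

4


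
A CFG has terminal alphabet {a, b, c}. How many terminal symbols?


Terminal symbols: a, b, c
Counting each: a (#1), b (#2), c (#3)
Total = 3

3


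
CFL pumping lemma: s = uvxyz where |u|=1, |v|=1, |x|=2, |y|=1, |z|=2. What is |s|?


|s| = |u| + |v| + |x| + |y| + |z|
= 1 + 1 + 2 + 1 + 2
= 2 + 2 + 3
= 4 + 3
= 7

7


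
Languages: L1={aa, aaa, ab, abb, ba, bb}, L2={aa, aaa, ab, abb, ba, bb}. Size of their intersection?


L1 = {aa, aaa, ab, abb, ba, bb}
L2 = {aa, aaa, ab, abb, ba, bb}
Checking each string in L1 against L2:
  'aa': in L2? Yes
  'aaa': in L2? Yes
  'ab': in L2? Yes
  'abb': in L2? Yes
  'ba': in L2? Yes
  'bb': in L2? Yes
Intersection = {aa, aaa, ab, abb, ba, bb}
|L1 ∩ L2| = 6

6


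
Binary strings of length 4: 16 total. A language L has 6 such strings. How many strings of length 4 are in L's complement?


Alphabet: {0,1}
String length: 4
Total strings of length 4 = 2^4 = 16
Strings in L = 6
Complement = total - |L|
= 16 - 6
= 10

10


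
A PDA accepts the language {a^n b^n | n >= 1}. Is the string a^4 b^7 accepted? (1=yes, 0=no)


Language requires equal numbers of a's and b's
PDA pushes for each 'a', pops for each 'b'
Number of a's = 4
Number of b's = 7
4 != 7 -> Reject

0


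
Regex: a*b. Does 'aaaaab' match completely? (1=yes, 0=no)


Pattern: a*b
String: 'aaaaab'
Pattern requires: zero or more 'a's followed by exactly one 'b'
Found 5 leading 'a's
Remaining: 'b'
Remaining is exactly 'b' -> match
Result: 1

1


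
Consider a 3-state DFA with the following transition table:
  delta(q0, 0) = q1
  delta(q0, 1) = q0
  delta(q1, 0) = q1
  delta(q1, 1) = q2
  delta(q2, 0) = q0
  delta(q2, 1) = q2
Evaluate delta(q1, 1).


Looking up transition function:
delta(q1, 1) in the table
Row: q1, Column: 1
Result: q2

q2


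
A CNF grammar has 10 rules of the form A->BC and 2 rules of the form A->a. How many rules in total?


CNF allows two rule forms:
  A -> BC (binary): 10 rules
  A -> a (terminal): 2 rules
Total = 10 + 2 = 12

12


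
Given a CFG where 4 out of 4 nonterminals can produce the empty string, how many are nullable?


Nonterminals: {S, A, B, C}
A nonterminal is nullable if it can derive epsilon
Counting nullable nonterminals: 4
Total nullable = 4

4


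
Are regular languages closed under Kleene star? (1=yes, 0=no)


Regular languages are closed under:
- Union (DFA product construction)
- Intersection (DFA product construction)
- Complement (swap accept/reject states)
- Concatenation (NFA construction)
- Kleene star (NFA construction)
Kleene star is in this list
Therefore: closed

1


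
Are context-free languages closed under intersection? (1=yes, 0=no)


CFL closure properties:
  Closed under: union, concatenation, Kleene star
  NOT closed under: intersection, complement
Operation 'intersection' is in not-closed list -> No (not closed)

0


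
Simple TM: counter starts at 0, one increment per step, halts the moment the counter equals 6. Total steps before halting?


Counter starts at 0. Counting sequence:
  Step 1: counter = 1
  Step 2: counter = 2
  Step 3: counter = 3
  Step 4: counter = 4
  Step 5: counter = 5
  Step 6: counter = 6
Counter reached 6 -> halt
Total steps = 6

6


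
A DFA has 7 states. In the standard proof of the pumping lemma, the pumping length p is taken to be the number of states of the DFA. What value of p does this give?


Pumping lemma for regular languages (standard proof):
Take p = |Q|, the number of DFA states.
Any string of length >= |Q| passes through |Q|+1 states while reading its first |Q| symbols,
so by pigeonhole some state repeats, giving the loop that can be pumped.
Here |Q| = 7
Therefore the proof uses p = 7

7


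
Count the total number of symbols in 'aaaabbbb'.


String: 'aaaabbbb'
Counting characters:
  'a' appears 4 time(s)
  'b' appears 4 time(s)
Total length = 4 + 4 = 8

8


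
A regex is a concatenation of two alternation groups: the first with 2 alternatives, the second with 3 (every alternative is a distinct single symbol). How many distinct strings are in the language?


First group: 2 alternatives
Second group: 3 alternatives
Concatenation: each choice from group 1 pairs with each from group 2
Total = 2 x 3 = 6

6


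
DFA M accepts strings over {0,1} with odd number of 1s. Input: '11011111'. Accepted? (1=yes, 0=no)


DFA has 2 states: q_even (start, accept=no) and q_odd
Processing string '11011111' character by character:
  Position 0: read '1', 1-count=1 -> q_odd
  Position 1: read '1', 1-count=2 -> q_even
  Position 2: read '0', 1-count=2 -> q_even (no change)
  Position 3: read '1', 1-count=3 -> q_odd
  Position 4: read '1', 1-count=4 -> q_even
  Position 5: read '1', 1-count=5 -> q_odd
  Position 6: read '1', 1-count=6 -> q_even
  Position 7: read '1', 1-count=7 -> q_odd
Final state: q_odd, total 1s = 7 (odd); the DFA requires an odd count -> accept

1


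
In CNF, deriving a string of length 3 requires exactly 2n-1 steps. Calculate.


Chomsky Normal Form derivation:
String length n = 3
Each step either:
  - Splits a nonterminal into two (n-1 such steps)
  - Converts a nonterminal to terminal (n such steps)
Total = (n-1) + n = 2n - 1
= 2(3) - 1
= 6 - 1
= 5

5


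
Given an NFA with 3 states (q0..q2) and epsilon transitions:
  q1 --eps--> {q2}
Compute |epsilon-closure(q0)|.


Starting from q0
Initialize closure = {q0}
q0 has no outgoing epsilon transitions -> nothing to add
Final closure: {q0}
Size = 1

1


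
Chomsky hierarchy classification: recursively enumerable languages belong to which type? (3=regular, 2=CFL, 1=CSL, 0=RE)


Chomsky hierarchy levels:
  Type 3: Regular (DFA/NFA/regex)
  Type 2: Context-free (PDA)
  Type 1: Context-sensitive
  Type 0: Recursively enumerable (TM)
'recursively enumerable' corresponds to Type 0

0


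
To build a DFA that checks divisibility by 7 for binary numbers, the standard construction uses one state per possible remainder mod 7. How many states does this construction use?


Divisibility by 7 is tracked via the remainder mod 7: 0, 1, ..., 6
The construction assigns one state to each remainder
Number of remainders = 7

7


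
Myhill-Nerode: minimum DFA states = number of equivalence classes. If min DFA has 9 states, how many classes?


Myhill-Nerode theorem:
Number of equivalence classes = number of states in minimal DFA
Minimal DFA states = 9
Therefore equivalence classes = 9

9


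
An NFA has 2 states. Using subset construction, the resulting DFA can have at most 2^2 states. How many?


NFA has 2 states
Subset construction: each DFA state = subset of NFA states
Maximum subsets = 2^2
2^2 = 4

4


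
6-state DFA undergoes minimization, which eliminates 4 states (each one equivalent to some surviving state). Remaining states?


Original DFA: 6 states
Redundant states removed: 4
Minimized states = original - removed
= 6 - 4
= 2

2


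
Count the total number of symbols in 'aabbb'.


String: 'aabbb'
Counting characters:
  'a' appears 2 time(s)
  'b' appears 3 time(s)
Total length = 2 + 3 = 5

5


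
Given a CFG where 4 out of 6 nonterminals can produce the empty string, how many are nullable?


Nonterminals: {S, A, B, C, D, E}
A nonterminal is nullable if it can derive epsilon
Counting nullable nonterminals: 4
Total nullable = 4

4


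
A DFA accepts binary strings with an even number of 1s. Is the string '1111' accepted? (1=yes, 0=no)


DFA has 2 states: q_even (start, accept=yes) and q_odd
Processing string '1111' character by character:
  Position 0: read '1', 1-count=1 -> q_odd
  Position 1: read '1', 1-count=2 -> q_even
  Position 2: read '1', 1-count=3 -> q_odd
  Position 3: read '1', 1-count=4 -> q_even
Final state: q_even, total 1s = 4 (even); the DFA requires an even count -> accept

1


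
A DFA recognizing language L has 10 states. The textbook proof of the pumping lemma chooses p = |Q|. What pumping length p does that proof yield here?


Pumping lemma for regular languages (standard proof):
Take p = |Q|, the number of DFA states.
Any string of length >= |Q| passes through |Q|+1 states while reading its first |Q| symbols,
so by pigeonhole some state repeats, giving the loop that can be pumped.
Here |Q| = 10
Therefore the proof uses p = 10

10


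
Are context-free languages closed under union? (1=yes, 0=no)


CFL closure properties:
  Closed under: union, concatenation, Kleene star
  NOT closed under: intersection, complement
Operation 'union' is in closed list -> Yes (closed)

1


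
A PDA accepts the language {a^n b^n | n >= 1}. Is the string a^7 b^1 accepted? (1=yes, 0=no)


Language requires equal numbers of a's and b's
PDA pushes for each 'a', pops for each 'b'
Number of a's = 7
Number of b's = 1
7 != 1 -> Reject

0


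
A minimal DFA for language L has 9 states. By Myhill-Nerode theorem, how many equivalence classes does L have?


Myhill-Nerode theorem:
Number of equivalence classes = number of states in minimal DFA
Minimal DFA states = 9
Therefore equivalence classes = 9

9


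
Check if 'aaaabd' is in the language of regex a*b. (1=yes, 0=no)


Pattern: a*b
String: 'aaaabd'
Pattern requires: zero or more 'a's followed by exactly one 'b'
Found 4 leading 'a's
Remaining: 'bd'
Remaining is not 'b' -> no match
Result: 0

0


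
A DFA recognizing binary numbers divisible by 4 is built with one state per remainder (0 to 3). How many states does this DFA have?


Divisibility by 4 is tracked via the remainder mod 4: 0, 1, ..., 3
The construction assigns one state to each remainder
Number of remainders = 4

4


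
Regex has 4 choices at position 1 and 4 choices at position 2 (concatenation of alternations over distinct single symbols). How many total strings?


First group: 4 alternatives
Second group: 4 alternatives
Concatenation: each choice from group 1 pairs with each from group 2
Total = 4 x 4 = 16

16


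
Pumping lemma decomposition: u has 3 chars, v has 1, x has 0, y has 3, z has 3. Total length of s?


|s| = |u| + |v| + |x| + |y| + |z|
= 3 + 1 + 0 + 3 + 3
= 4 + 0 + 6
= 4 + 6
= 10

10


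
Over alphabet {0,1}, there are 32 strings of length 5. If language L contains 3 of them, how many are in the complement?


Alphabet: {0,1}
String length: 5
Total strings of length 5 = 2^5 = 32
Strings in L = 3
Complement = total - |L|
= 32 - 3
= 29

29


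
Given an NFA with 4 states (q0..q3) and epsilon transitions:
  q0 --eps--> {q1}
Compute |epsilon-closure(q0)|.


Starting from q0
Initialize closure = {q0}
Follow epsilon from q0 -> add q1
Final closure: {q0, q1}
Size = 2

2


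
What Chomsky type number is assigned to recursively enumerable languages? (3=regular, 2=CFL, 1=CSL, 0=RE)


Chomsky hierarchy levels:
  Type 3: Regular (DFA/NFA/regex)
  Type 2: Context-free (PDA)
  Type 1: Context-sensitive
  Type 0: Recursively enumerable (TM)
'recursively enumerable' corresponds to Type 0

0


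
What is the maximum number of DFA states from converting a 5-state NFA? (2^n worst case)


NFA has 5 states
Subset construction: each DFA state = subset of NFA states
Maximum subsets = 2^5
2^5 = 32

32


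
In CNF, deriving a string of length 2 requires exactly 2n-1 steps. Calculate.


Chomsky Normal Form derivation:
String length n = 2
Each step either:
  - Splits a nonterminal into two (n-1 such steps)
  - Converts a nonterminal to terminal (n such steps)
Total = (n-1) + n = 2n - 1
= 2(2) - 1
= 4 - 1
= 3

3


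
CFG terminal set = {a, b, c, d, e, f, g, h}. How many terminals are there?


Terminal symbols: a, b, c, d, e, f, g, h
Counting each: a (#1), b (#2), c (#3), d (#4), e (#5), f (#6), g (#7), h (#8)
Total = 8

8


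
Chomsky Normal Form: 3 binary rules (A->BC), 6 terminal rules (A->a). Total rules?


CNF allows two rule forms:
  A -> BC (binary): 3 rules
  A -> a (terminal): 6 rules
Total = 3 + 6 = 9

9


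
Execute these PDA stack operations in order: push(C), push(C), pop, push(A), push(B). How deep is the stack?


Tracing stack operations:
  push(C) -> stack = [C], depth=1
  push(C) -> stack = [C,C], depth=2
  pop -> removed C, stack = [C], depth=1
  push(A) -> stack = [C,A], depth=2
  push(B) -> stack = [C,A,B], depth=3
Final depth = 3

3


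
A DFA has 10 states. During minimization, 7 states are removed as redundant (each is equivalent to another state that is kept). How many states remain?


Original DFA: 10 states
Redundant states removed: 7
Minimized states = original - removed
= 10 - 7
= 3

3


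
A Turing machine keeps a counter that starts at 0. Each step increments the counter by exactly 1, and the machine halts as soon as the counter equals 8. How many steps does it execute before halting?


Counter starts at 0. Counting sequence:
  Step 1: counter = 1
  Step 2: counter = 2
  Step 3: counter = 3
  Step 4: counter = 4
  Step 5: counter = 5
  Step 6: counter = 6
  Step 7: counter = 7
  Step 8: counter = 8
Counter reached 8 -> halt
Total steps = 8

8


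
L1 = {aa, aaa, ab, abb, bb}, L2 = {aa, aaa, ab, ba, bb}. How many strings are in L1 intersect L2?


L1 = {aa, aaa, ab, abb, bb}
L2 = {aa, aaa, ab, ba, bb}
Checking each string in L1 against L2:
  'aa': in L2? Yes
  'aaa': in L2? Yes
  'ab': in L2? Yes
  'abb': in L2? No
  'bb': in L2? Yes
Intersection = {aa, aaa, ab, bb}
|L1 ∩ L2| = 4

4


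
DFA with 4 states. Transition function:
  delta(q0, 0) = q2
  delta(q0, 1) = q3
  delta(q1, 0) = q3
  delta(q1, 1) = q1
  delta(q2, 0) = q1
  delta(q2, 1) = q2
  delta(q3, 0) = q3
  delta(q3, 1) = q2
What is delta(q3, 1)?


Looking up transition function:
delta(q3, 1) in the table
Row: q3, Column: 1
Result: q2

q2


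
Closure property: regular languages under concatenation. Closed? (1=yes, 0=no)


Regular languages are closed under:
- Union (DFA product construction)
- Intersection (DFA product construction)
- Complement (swap accept/reject states)
- Concatenation (NFA construction)
- Kleene star (NFA construction)
concatenation is in this list
Therefore: closed

1


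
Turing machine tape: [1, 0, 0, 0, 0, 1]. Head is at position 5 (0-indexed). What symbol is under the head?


Tape: [1, 0, 0, 0, 0, 1]
Positions: 0 1 2 3 4 5
Values:    1 0 0 0 0 1
Head at position 5
tape[5] = 1

1


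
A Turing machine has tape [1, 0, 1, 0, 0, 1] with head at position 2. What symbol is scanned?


Tape: [1, 0, 1, 0, 0, 1]
Positions: 0 1 2 3 4 5
Values:    1 0 1 0 0 1
Head at position 2
tape[2] = 1

1


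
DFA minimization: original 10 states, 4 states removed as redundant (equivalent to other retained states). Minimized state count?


Original DFA: 10 states
Redundant states removed: 4
Minimized states = original - removed
= 10 - 4
= 6

6


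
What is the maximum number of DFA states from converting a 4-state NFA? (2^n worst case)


NFA has 4 states
Subset construction: each DFA state = subset of NFA states
Maximum subsets = 2^4
2^4 = 16

16


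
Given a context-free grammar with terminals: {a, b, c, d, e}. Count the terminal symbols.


Terminal symbols: a, b, c, d, e
Counting each: a (#1), b (#2), c (#3), d (#4), e (#5)
Total = 5

5


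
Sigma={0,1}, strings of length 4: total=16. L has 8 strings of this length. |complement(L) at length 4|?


Alphabet: {0,1}
String length: 4
Total strings of length 4 = 2^4 = 16
Strings in L = 8
Complement = total - |L|
= 16 - 8
= 8

8


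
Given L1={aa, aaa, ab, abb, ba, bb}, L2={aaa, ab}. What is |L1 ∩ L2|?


L1 = {aa, aaa, ab, abb, ba, bb}
L2 = {aaa, ab}
Checking each string in L1 against L2:
  'aa': in L2? No
  'aaa': in L2? Yes
  'ab': in L2? Yes
  'abb': in L2? No
  'ba': in L2? No
  'bb': in L2? No
Intersection = {aaa, ab}
|L1 ∩ L2| = 2

2


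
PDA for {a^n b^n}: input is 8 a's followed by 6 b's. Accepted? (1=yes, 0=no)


Language requires equal numbers of a's and b's
PDA pushes for each 'a', pops for each 'b'
Number of a's = 8
Number of b's = 6
8 != 6 -> Reject

0


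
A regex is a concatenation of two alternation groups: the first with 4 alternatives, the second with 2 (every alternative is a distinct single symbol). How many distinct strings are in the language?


First group: 4 alternatives
Second group: 2 alternatives
Concatenation: each choice from group 1 pairs with each from group 2
Total = 4 x 2 = 8

8


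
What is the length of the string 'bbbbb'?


String: 'bbbbb'
Counting characters:
  'b' appears 5 time(s)
Total length = 0 + 5 = 5

5


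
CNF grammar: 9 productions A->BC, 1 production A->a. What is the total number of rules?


CNF allows two rule forms:
  A -> BC (binary): 9 rules
  A -> a (terminal): 1 rule
Total = 9 + 1 = 10

10


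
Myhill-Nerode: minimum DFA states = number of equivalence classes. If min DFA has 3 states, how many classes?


Myhill-Nerode theorem:
Number of equivalence classes = number of states in minimal DFA
Minimal DFA states = 3
Therefore equivalence classes = 3

3


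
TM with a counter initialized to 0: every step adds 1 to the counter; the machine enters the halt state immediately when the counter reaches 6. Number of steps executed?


Counter starts at 0. Counting sequence:
  Step 1: counter = 1
  Step 2: counter = 2
  Step 3: counter = 3
  Step 4: counter = 4
  Step 5: counter = 5
  Step 6: counter = 6
Counter reached 6 -> halt
Total steps = 6

6


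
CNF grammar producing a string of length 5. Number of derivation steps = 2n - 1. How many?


Chomsky Normal Form derivation:
String length n = 5
Each step either:
  - Splits a nonterminal into two (n-1 such steps)
  - Converts a nonterminal to terminal (n such steps)
Total = (n-1) + n = 2n - 1
= 2(5) - 1
= 10 - 1
= 9

9


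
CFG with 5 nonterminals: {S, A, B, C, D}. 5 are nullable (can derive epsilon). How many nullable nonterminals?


Nonterminals: {S, A, B, C, D}
A nonterminal is nullable if it can derive epsilon
Counting nullable nonterminals: 5
Total nullable = 5

5


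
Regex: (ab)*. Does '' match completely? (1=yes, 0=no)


Pattern: (ab)*
String: ''
Pattern requires: zero or more repetitions of 'ab'
Pairs: []
All pairs are 'ab'? Yes
Result: 1

1


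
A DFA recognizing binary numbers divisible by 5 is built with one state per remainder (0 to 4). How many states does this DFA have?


Divisibility by 5 is tracked via the remainder mod 5: 0, 1, ..., 4
The construction assigns one state to each remainder
Number of remainders = 5

5


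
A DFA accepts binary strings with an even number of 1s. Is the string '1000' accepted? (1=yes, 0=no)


DFA has 2 states: q_even (start, accept=yes) and q_odd
Processing string '1000' character by character:
  Position 0: read '1', 1-count=1 -> q_odd
  Position 1: read '0', 1-count=1 -> q_odd (no change)
  Position 2: read '0', 1-count=1 -> q_odd (no change)
  Position 3: read '0', 1-count=1 -> q_odd (no change)
Final state: q_odd, total 1s = 1 (odd); the DFA requires an even count -> reject

0


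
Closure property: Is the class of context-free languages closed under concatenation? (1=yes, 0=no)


CFL closure properties:
  Closed under: union, concatenation, Kleene star
  NOT closed under: intersection, complement
Operation 'concatenation' is in closed list -> Yes (closed)

1


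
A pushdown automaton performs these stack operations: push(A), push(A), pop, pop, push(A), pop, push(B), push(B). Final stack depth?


Tracing stack operations:
  push(A) -> stack = [A], depth=1
  push(A) -> stack = [A,A], depth=2
  pop -> removed A, stack = [A], depth=1
  pop -> removed A, stack = [], depth=0
  push(A) -> stack = [A], depth=1
  pop -> removed A, stack = [], depth=0
  push(B) -> stack = [B], depth=1
  push(B) -> stack = [B,B], depth=2
Final depth = 2

2


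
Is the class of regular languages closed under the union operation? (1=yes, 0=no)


Regular languages are closed under:
- Union (DFA product construction)
- Intersection (DFA product construction)
- Complement (swap accept/reject states)
- Concatenation (NFA construction)
- Kleene star (NFA construction)
union is in this list
Therefore: closed

1


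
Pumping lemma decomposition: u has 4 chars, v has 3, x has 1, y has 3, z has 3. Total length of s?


|s| = |u| + |v| + |x| + |y| + |z|
= 4 + 3 + 1 + 3 + 3
= 7 + 1 + 6
= 8 + 6
= 14

14


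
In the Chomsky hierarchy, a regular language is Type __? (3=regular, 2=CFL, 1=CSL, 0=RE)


Chomsky hierarchy levels:
  Type 3: Regular (DFA/NFA/regex)
  Type 2: Context-free (PDA)
  Type 1: Context-sensitive
  Type 0: Recursively enumerable (TM)
'regular' corresponds to Type 3

3


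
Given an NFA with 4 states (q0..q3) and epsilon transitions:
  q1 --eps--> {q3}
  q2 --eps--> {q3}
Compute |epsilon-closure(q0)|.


Starting from q0
Initialize closure = {q0}
q0 has no outgoing epsilon transitions -> nothing to add
Final closure: {q0}
Size = 1

1


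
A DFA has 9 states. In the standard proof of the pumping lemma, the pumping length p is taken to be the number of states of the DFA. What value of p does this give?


Pumping lemma for regular languages (standard proof):
Take p = |Q|, the number of DFA states.
Any string of length >= |Q| passes through |Q|+1 states while reading its first |Q| symbols,
so by pigeonhole some state repeats, giving the loop that can be pumped.
Here |Q| = 9
Therefore the proof uses p = 9

9


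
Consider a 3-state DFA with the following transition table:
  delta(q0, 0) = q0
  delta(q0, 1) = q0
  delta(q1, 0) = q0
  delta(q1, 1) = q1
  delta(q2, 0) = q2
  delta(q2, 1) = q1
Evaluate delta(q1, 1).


Looking up transition function:
delta(q1, 1) in the table
Row: q1, Column: 1
Result: q1

q1


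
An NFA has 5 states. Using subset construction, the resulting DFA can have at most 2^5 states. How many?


NFA has 5 states
Subset construction: each DFA state = subset of NFA states
Maximum subsets = 2^5
2^5 = 32

32


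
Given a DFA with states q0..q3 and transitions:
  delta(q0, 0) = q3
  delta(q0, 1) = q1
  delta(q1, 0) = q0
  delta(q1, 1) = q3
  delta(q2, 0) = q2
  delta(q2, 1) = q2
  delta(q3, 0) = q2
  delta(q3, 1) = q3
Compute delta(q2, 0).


Looking up transition function:
delta(q2, 0) in the table
Row: q2, Column: 0
Result: q2

q2


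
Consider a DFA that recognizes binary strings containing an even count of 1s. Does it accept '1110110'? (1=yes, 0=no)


DFA has 2 states: q_even (start, accept=yes) and q_odd
Processing string '1110110' character by character:
  Position 0: read '1', 1-count=1 -> q_odd
  Position 1: read '1', 1-count=2 -> q_even
  Position 2: read '1', 1-count=3 -> q_odd
  Position 3: read '0', 1-count=3 -> q_odd (no change)
  Position 4: read '1', 1-count=4 -> q_even
  Position 5: read '1', 1-count=5 -> q_odd
  Position 6: read '0', 1-count=5 -> q_odd (no change)
Final state: q_odd, total 1s = 5 (odd); the DFA requires an even count -> reject

0


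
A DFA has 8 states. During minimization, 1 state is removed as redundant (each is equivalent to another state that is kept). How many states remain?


Original DFA: 8 states
Redundant states removed: 1
Minimized states = original - removed
= 8 - 1
= 7

7


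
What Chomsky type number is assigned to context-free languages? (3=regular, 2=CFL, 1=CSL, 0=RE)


Chomsky hierarchy levels:
  Type 3: Regular (DFA/NFA/regex)
  Type 2: Context-free (PDA)
  Type 1: Context-sensitive
  Type 0: Recursively enumerable (TM)
'context-free' corresponds to Type 2

2


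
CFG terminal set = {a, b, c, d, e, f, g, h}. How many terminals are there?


Terminal symbols: a, b, c, d, e, f, g, h
Counting each: a (#1), b (#2), c (#3), d (#4), e (#5), f (#6), g (#7), h (#8)
Total = 8

8


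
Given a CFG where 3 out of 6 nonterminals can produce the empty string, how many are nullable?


Nonterminals: {S, A, B, C, D, E}
A nonterminal is nullable if it can derive epsilon
Counting nullable nonterminals: 3
Total nullable = 3

3


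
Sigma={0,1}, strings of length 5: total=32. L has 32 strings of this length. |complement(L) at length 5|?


Alphabet: {0,1}
String length: 5
Total strings of length 5 = 2^5 = 32
Strings in L = 32
Complement = total - |L|
= 32 - 32
= 0

0


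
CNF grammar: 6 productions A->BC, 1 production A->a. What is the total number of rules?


CNF allows two rule forms:
  A -> BC (binary): 6 rules
  A -> a (terminal): 1 rule
Total = 6 + 1 = 7

7


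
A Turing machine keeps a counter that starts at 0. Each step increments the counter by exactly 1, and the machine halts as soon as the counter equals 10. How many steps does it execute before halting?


Counter starts at 0. Counting sequence:
  Step 1: counter = 1
  Step 2: counter = 2
  Step 3: counter = 3
  Step 4: counter = 4
  Step 5: counter = 5
  Step 6: counter = 6
  ...
  Step 10: counter = 10
Counter reached 10 -> halt
Total steps = 10

10


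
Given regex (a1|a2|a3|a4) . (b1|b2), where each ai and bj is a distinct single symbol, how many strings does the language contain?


First group: 4 alternatives
Second group: 2 alternatives
Concatenation: each choice from group 1 pairs with each from group 2
Total = 4 x 2 = 8

8


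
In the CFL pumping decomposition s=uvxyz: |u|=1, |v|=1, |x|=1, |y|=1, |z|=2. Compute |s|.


|s| = |u| + |v| + |x| + |y| + |z|
= 1 + 1 + 1 + 1 + 2
= 2 + 1 + 3
= 3 + 3
= 6

6


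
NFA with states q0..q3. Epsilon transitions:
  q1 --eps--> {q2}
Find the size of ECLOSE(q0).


Starting from q0
Initialize closure = {q0}
q0 has no outgoing epsilon transitions -> nothing to add
Final closure: {q0}
Size = 1

1


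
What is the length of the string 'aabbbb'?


String: 'aabbbb'
Counting characters:
  'a' appears 2 time(s)
  'b' appears 4 time(s)
Total length = 2 + 4 = 6

6


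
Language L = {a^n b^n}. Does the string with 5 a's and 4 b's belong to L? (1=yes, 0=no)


Language requires equal numbers of a's and b's
PDA pushes for each 'a', pops for each 'b'
Number of a's = 5
Number of b's = 4
5 != 4 -> Reject

0


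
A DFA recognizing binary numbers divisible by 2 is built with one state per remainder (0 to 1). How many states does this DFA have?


Divisibility by 2 is tracked via the remainder mod 2: 0, 1, ..., 1
The construction assigns one state to each remainder
Number of remainders = 2

2


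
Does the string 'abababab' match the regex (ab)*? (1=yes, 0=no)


Pattern: (ab)*
String: 'abababab'
Pattern requires: zero or more repetitions of 'ab'
Pairs: ['ab', 'ab', 'ab', 'ab']
All pairs are 'ab'? Yes
Result: 1

1


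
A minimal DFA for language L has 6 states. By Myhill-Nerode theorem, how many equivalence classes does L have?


Myhill-Nerode theorem:
Number of equivalence classes = number of states in minimal DFA
Minimal DFA states = 6
Therefore equivalence classes = 6

6


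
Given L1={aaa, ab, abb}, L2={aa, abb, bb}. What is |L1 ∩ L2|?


L1 = {aaa, ab, abb}
L2 = {aa, abb, bb}
Checking each string in L1 against L2:
  'aaa': in L2? No
  'ab': in L2? No
  'abb': in L2? Yes
Intersection = {abb}
|L1 ∩ L2| = 1

1


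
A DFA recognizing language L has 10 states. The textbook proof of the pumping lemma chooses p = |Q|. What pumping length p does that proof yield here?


Pumping lemma for regular languages (standard proof):
Take p = |Q|, the number of DFA states.
Any string of length >= |Q| passes through |Q|+1 states while reading its first |Q| symbols,
so by pigeonhole some state repeats, giving the loop that can be pumped.
Here |Q| = 10
Therefore the proof uses p = 10

10


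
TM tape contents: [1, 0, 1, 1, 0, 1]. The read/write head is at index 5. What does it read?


Tape: [1, 0, 1, 1, 0, 1]
Positions: 0 1 2 3 4 5
Values:    1 0 1 1 0 1
Head at position 5
tape[5] = 1

1


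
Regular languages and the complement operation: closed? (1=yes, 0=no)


Regular languages are closed under all standard operations:
- Union: Yes (product construction)
- Intersection: Yes (product construction)
- Complement: Yes (swap accept/reject)
- Concatenation: Yes (NFA construction)
Operation: complement -> Closed

1


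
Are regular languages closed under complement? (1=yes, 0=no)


Regular languages are closed under:
- Union (DFA product construction)
- Intersection (DFA product construction)
- Complement (swap accept/reject states)
- Concatenation (NFA construction)
- Kleene star (NFA construction)
complement is in this list
Therefore: closed

1


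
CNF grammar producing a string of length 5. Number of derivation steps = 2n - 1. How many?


Chomsky Normal Form derivation:
String length n = 5
Each step either:
  - Splits a nonterminal into two (n-1 such steps)
  - Converts a nonterminal to terminal (n such steps)
Total = (n-1) + n = 2n - 1
= 2(5) - 1
= 10 - 1
= 9

9


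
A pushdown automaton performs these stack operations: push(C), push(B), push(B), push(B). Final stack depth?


Tracing stack operations:
  push(C) -> stack = [C], depth=1
  push(B) -> stack = [C,B], depth=2
  push(B) -> stack = [C,B,B], depth=3
  push(B) -> stack = [C,B,B,B], depth=4
Final depth = 4

4


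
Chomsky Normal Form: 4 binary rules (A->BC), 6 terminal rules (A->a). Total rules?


CNF allows two rule forms:
  A -> BC (binary): 4 rules
  A -> a (terminal): 6 rules
Total = 4 + 6 = 10

10


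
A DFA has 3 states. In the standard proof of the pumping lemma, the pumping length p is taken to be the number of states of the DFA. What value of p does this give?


Pumping lemma for regular languages (standard proof):
Take p = |Q|, the number of DFA states.
Any string of length >= |Q| passes through |Q|+1 states while reading its first |Q| symbols,
so by pigeonhole some state repeats, giving the loop that can be pumped.
Here |Q| = 3
Therefore the proof uses p = 3

3


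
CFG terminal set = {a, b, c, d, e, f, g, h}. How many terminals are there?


Terminal symbols: a, b, c, d, e, f, g, h
Counting each: a (#1), b (#2), c (#3), d (#4), e (#5), f (#6), g (#7), h (#8)
Total = 8

8


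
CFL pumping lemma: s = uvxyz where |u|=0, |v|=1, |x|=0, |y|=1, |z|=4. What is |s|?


|s| = |u| + |v| + |x| + |y| + |z|
= 0 + 1 + 0 + 1 + 4
= 1 + 0 + 5
= 1 + 5
= 6

6


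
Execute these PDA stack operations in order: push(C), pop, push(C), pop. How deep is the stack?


Tracing stack operations:
  push(C) -> stack = [C], depth=1
  pop -> removed C, stack = [], depth=0
  push(C) -> stack = [C], depth=1
  pop -> removed C, stack = [], depth=0
Final depth = 0

0


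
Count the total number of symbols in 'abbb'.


String: 'abbb'
Counting characters:
  'a' appears 1 time(s)
  'b' appears 3 time(s)
Total length = 1 + 3 = 4

4


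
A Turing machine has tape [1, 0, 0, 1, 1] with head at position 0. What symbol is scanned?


Tape: [1, 0, 0, 1, 1]
Positions: 0 1 2 3 4
Values:    1 0 0 1 1
Head at position 0
tape[0] = 1

1


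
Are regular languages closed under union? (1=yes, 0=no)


Regular languages are closed under:
- Union (DFA product construction)
- Intersection (DFA product construction)
- Complement (swap accept/reject states)
- Concatenation (NFA construction)
- Kleene star (NFA construction)
union is in this list
Therefore: closed

1


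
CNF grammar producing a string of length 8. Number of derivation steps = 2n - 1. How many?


Chomsky Normal Form derivation:
String length n = 8
Each step either:
  - Splits a nonterminal into two (n-1 such steps)
  - Converts a nonterminal to terminal (n such steps)
Total = (n-1) + n = 2n - 1
= 2(8) - 1
= 16 - 1
= 15

15


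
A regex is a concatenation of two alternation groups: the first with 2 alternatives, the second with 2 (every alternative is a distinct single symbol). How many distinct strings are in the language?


First group: 2 alternatives
Second group: 2 alternatives
Concatenation: each choice from group 1 pairs with each from group 2
Total = 2 x 2 = 4

4


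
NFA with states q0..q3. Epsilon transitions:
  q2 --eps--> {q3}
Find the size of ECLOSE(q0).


Starting from q0
Initialize closure = {q0}
q0 has no outgoing epsilon transitions -> nothing to add
Final closure: {q0}
Size = 1

1


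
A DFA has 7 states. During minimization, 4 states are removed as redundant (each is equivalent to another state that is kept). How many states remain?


Original DFA: 7 states
Redundant states removed: 4
Minimized states = original - removed
= 7 - 4
= 3

3


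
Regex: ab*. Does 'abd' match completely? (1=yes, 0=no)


Pattern: ab*
String: 'abd'
Pattern requires: exactly one 'a' followed by zero or more 'b's
First char is 'a' -> OK
Rest 'bd': all b's? No
Result: 0

0


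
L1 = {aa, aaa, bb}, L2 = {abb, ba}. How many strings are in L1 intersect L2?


L1 = {aa, aaa, bb}
L2 = {abb, ba}
Checking each string in L1 against L2:
  'aa': in L2? No
  'aaa': in L2? No
  'bb': in L2? No
Intersection = {}
|L1 ∩ L2| = 0

0


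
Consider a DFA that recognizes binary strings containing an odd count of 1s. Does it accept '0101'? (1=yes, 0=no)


DFA has 2 states: q_even (start, accept=no) and q_odd
Processing string '0101' character by character:
  Position 0: read '0', 1-count=0 -> q_even (no change)
  Position 1: read '1', 1-count=1 -> q_odd
  Position 2: read '0', 1-count=1 -> q_odd (no change)
  Position 3: read '1', 1-count=2 -> q_even
Final state: q_even, total 1s = 2 (even); the DFA requires an odd count -> reject

0


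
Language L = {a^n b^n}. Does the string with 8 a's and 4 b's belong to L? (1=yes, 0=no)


Language requires equal numbers of a's and b's
PDA pushes for each 'a', pops for each 'b'
Number of a's = 8
Number of b's = 4
8 != 4 -> Reject

0


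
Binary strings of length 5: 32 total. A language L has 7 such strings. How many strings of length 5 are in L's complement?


Alphabet: {0,1}
String length: 5
Total strings of length 5 = 2^5 = 32
Strings in L = 7
Complement = total - |L|
= 32 - 7
= 25

25


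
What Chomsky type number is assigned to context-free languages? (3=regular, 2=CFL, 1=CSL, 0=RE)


Chomsky hierarchy levels:
  Type 3: Regular (DFA/NFA/regex)
  Type 2: Context-free (PDA)
  Type 1: Context-sensitive
  Type 0: Recursively enumerable (TM)
'context-free' corresponds to Type 2

2


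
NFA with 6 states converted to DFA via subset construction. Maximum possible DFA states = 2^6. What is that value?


NFA has 6 states
Subset construction: each DFA state = subset of NFA states
Maximum subsets = 2^6
2^6 = 64

64


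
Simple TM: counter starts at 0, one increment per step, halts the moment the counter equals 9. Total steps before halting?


Counter starts at 0. Counting sequence:
  Step 1: counter = 1
  Step 2: counter = 2
  Step 3: counter = 3
  Step 4: counter = 4
  Step 5: counter = 5
  Step 6: counter = 6
  ...
  Step 9: counter = 9
Counter reached 9 -> halt
Total steps = 9

9


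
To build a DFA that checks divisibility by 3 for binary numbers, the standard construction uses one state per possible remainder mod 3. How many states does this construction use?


Divisibility by 3 is tracked via the remainder mod 3: 0, 1, ..., 2
The construction assigns one state to each remainder
Number of remainders = 3

3


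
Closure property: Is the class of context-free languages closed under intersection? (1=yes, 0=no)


CFL closure properties:
  Closed under: union, concatenation, Kleene star
  NOT closed under: intersection, complement
Operation 'intersection' is in not-closed list -> No (not closed)

0


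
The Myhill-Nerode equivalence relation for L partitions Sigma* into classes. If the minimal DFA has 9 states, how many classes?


Myhill-Nerode theorem:
Number of equivalence classes = number of states in minimal DFA
Minimal DFA states = 9
Therefore equivalence classes = 9

9


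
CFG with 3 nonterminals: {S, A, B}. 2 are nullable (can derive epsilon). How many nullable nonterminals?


Nonterminals: {S, A, B}
A nonterminal is nullable if it can derive epsilon
Counting nullable nonterminals: 2
Total nullable = 2

2


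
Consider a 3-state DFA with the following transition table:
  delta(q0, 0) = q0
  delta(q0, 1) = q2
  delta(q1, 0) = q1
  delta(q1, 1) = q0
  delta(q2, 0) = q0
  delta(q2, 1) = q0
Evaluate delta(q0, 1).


Looking up transition function:
delta(q0, 1) in the table
Row: q0, Column: 1
Result: q2

q2


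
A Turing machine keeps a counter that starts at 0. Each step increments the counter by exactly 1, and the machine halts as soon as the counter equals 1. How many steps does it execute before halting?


Counter starts at 0. Counting sequence:
  Step 1: counter = 1
Counter reached 1 -> halt
Total steps = 1

1


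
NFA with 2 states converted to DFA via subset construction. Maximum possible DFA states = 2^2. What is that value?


NFA has 2 states
Subset construction: each DFA state = subset of NFA states
Maximum subsets = 2^2
2^2 = 4

4


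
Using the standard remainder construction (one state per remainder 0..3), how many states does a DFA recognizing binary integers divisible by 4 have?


Divisibility by 4 is tracked via the remainder mod 4: 0, 1, ..., 3
The construction assigns one state to each remainder
Number of remainders = 4

4


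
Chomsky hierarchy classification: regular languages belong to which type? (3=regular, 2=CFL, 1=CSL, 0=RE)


Chomsky hierarchy levels:
  Type 3: Regular (DFA/NFA/regex)
  Type 2: Context-free (PDA)
  Type 1: Context-sensitive
  Type 0: Recursively enumerable (TM)
'regular' corresponds to Type 3

3


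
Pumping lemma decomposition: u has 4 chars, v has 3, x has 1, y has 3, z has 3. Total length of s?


|s| = |u| + |v| + |x| + |y| + |z|
= 4 + 3 + 1 + 3 + 3
= 7 + 1 + 6
= 8 + 6
= 14

14


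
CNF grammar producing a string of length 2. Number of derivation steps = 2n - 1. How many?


Chomsky Normal Form derivation:
String length n = 2
Each step either:
  - Splits a nonterminal into two (n-1 such steps)
  - Converts a nonterminal to terminal (n such steps)
Total = (n-1) + n = 2n - 1
= 2(2) - 1
= 4 - 1
= 3

3


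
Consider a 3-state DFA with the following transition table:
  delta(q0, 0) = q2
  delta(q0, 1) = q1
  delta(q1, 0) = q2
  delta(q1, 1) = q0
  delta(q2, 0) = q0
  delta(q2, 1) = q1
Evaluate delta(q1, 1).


Looking up transition function:
delta(q1, 1) in the table
Row: q1, Column: 1
Result: q0

q0


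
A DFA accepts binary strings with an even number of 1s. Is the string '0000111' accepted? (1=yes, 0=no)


DFA has 2 states: q_even (start, accept=yes) and q_odd
Processing string '0000111' character by character:
  Position 0: read '0', 1-count=0 -> q_even (no change)
  Position 1: read '0', 1-count=0 -> q_even (no change)
  Position 2: read '0', 1-count=0 -> q_even (no change)
  Position 3: read '0', 1-count=0 -> q_even (no change)
  Position 4: read '1', 1-count=1 -> q_odd
  Position 5: read '1', 1-count=2 -> q_even
  Position 6: read '1', 1-count=3 -> q_odd
Final state: q_odd, total 1s = 3 (odd); the DFA requires an even count -> reject

0


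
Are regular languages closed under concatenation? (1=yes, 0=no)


Regular languages are closed under:
- Union (DFA product construction)
- Intersection (DFA product construction)
- Complement (swap accept/reject states)
- Concatenation (NFA construction)
- Kleene star (NFA construction)
concatenation is in this list
Therefore: closed

1


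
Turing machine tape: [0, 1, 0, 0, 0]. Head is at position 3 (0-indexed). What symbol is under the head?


Tape: [0, 1, 0, 0, 0]
Positions: 0 1 2 3 4
Values:    0 1 0 0 0
Head at position 3
tape[3] = 0

0


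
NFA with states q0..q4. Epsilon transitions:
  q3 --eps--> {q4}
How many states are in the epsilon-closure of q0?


Starting from q0
Initialize closure = {q0}
q0 has no outgoing epsilon transitions -> nothing to add
Final closure: {q0}
Size = 1

1
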